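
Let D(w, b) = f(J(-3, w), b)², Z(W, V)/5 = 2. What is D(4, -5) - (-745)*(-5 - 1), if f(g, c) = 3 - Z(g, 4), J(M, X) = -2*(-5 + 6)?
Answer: -4421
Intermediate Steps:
J(M, X) = -2 (J(M, X) = -2*1 = -2)
Z(W, V) = 10 (Z(W, V) = 5*2 = 10)
f(g, c) = -7 (f(g, c) = 3 - 1*10 = 3 - 10 = -7)
D(w, b) = 49 (D(w, b) = (-7)² = 49)
D(4, -5) - (-745)*(-5 - 1) = 49 - (-745)*(-5 - 1) = 49 - (-745)*(-6) = 49 - 149*30 = 49 - 4470 = -4421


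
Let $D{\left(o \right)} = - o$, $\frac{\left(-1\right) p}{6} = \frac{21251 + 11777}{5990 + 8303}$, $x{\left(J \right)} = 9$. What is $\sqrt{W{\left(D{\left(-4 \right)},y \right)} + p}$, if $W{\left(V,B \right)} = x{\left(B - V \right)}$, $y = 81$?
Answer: $\frac{7 i \sqrt{20281767}}{14293} \approx 2.2056 i$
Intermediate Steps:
$p = - \frac{198168}{14293}$ ($p = - 6 \frac{21251 + 11777}{5990 + 8303} = - 6 \cdot \frac{33028}{14293} = - 6 \cdot 33028 \cdot \frac{1}{14293} = \left(-6\right) \frac{33028}{14293} = - \frac{198168}{14293} \approx -13.865$)
$W{\left(V,B \right)} = 9$
$\sqrt{W{\left(D{\left(-4 \right)},y \right)} + p} = \sqrt{9 - \frac{198168}{14293}} = \sqrt{- \frac{69531}{14293}} = \frac{7 i \sqrt{20281767}}{14293}$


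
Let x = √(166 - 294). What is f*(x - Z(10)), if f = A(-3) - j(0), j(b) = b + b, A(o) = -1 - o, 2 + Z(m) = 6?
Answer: -8 + 16*I*√2 ≈ -8.0 + 22.627*I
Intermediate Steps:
Z(m) = 4 (Z(m) = -2 + 6 = 4)
j(b) = 2*b
f = 2 (f = (-1 - 1*(-3)) - 2*0 = (-1 + 3) - 1*0 = 2 + 0 = 2)
x = 8*I*√2 (x = √(-128) = 8*I*√2 ≈ 11.314*I)
f*(x - Z(10)) = 2*(8*I*√2 - 1*4) = 2*(8*I*√2 - 4) = 2*(-4 + 8*I*√2) = -8 + 16*I*√2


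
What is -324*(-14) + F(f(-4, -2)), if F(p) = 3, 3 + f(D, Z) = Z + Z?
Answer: 4539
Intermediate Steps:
f(D, Z) = -3 + 2*Z (f(D, Z) = -3 + (Z + Z) = -3 + 2*Z)
-324*(-14) + F(f(-4, -2)) = -324*(-14) + 3 = 4536 + 3 = 4539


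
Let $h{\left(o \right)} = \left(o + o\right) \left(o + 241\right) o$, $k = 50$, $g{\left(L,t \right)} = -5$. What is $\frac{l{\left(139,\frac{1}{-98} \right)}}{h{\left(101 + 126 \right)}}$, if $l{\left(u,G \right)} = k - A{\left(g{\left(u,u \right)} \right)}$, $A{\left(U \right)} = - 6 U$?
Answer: $\frac{5}{12057786} \approx 4.1467 \cdot 10^{-7}$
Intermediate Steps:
$h{\left(o \right)} = 2 o^{2} \left(241 + o\right)$ ($h{\left(o \right)} = 2 o \left(241 + o\right) o = 2 o^{2} \left(241 + o\right)$)
$l{\left(u,G \right)} = 20$ ($l{\left(u,G \right)} = 50 - \left(-6\right) \left(-5\right) = 50 - 30 = 20$)
$\frac{l{\left(139,\frac{1}{-98} \right)}}{h{\left(101 + 126 \right)}} = \frac{20}{2 \left(101 + 126\right)^{2} \left(241 + \left(101 + 126\right)\right)} = \frac{20}{2 \cdot 227^{2} \left(241 + 227\right)} = \frac{20}{2 \cdot 51529 \cdot 468} = \frac{20}{48231144} = 20 \cdot \frac{1}{48231144} = \frac{5}{12057786}$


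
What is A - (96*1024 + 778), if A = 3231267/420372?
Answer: -13882689079/140124 ≈ -99074.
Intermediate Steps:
A = 1077089/140124 (A = 3231267*(1/420372) = 1077089/140124 ≈ 7.6867)
A - (96*1024 + 778) = 1077089/140124 - (96*1024 + 778) = 1077089/140124 - (98304 + 778) = 1077089/140124 - 1*99082 = 1077089/140124 - 99082 = -13882689079/140124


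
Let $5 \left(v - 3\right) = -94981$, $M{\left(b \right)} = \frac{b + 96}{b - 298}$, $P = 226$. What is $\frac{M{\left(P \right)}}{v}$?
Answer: $\frac{805}{3418776} \approx 0.00023546$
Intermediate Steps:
$M{\left(b \right)} = \frac{96 + b}{-298 + b}$
$v = - \frac{94966}{5}$ ($v = 3 + \frac{1}{5} \left(-94981\right) = 3 - \frac{94981}{5} = - \frac{94966}{5} \approx -18993.0$)
$\frac{M{\left(P \right)}}{v} = \frac{\frac{1}{-298 + 226} \left(96 + 226\right)}{- \frac{94966}{5}} = \frac{1}{-72} \cdot 322 \left(- \frac{5}{94966}\right) = \left(- \frac{1}{72}\right) 322 \left(- \frac{5}{94966}\right) = \left(- \frac{161}{36}\right) \left(- \frac{5}{94966}\right) = \frac{805}{3418776}$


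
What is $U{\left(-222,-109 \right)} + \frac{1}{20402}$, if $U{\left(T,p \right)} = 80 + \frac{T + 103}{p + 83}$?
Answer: $\frac{11216006}{132613} \approx 84.577$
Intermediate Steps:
$U{\left(T,p \right)} = 80 + \frac{103 + T}{83 + p}$
$U{\left(-222,-109 \right)} + \frac{1}{20402} = \frac{6743 - 222 + 80 \left(-109\right)}{83 - 109} + \frac{1}{20402} = \frac{6743 - 222 - 8720}{-26} + \frac{1}{20402} = \left(- \frac{1}{26}\right) \left(-2199\right) + \frac{1}{20402} = \frac{2199}{26} + \frac{1}{20402} = \frac{11216006}{132613}$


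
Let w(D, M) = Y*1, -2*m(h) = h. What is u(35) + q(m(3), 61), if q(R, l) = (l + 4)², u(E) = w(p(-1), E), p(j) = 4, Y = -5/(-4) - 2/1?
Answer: 16897/4 ≈ 4224.3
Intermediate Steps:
Y = -¾ (Y = -5*(-¼) - 2*1 = 5/4 - 2 = -¾ ≈ -0.75000)
m(h) = -h/2
w(D, M) = -¾ (w(D, M) = -¾*1 = -¾)
u(E) = -¾
q(R, l) = (4 + l)²
u(35) + q(m(3), 61) = -¾ + (4 + 61)² = -¾ + 65² = -¾ + 4225 = 16897/4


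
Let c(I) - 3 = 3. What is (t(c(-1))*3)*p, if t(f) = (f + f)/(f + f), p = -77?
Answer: -231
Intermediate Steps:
c(I) = 6 (c(I) = 3 + 3 = 6)
t(f) = 1 (t(f) = (2*f)/((2*f)) = (2*f)*(1/(2*f)) = 1)
(t(c(-1))*3)*p = (1*3)*(-77) = 3*(-77) = -231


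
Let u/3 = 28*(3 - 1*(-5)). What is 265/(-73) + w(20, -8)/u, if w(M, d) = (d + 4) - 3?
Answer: -25513/7008 ≈ -3.6406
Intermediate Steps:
w(M, d) = 1 + d (w(M, d) = (4 + d) - 3 = 1 + d)
u = 672 (u = 3*(28*(3 - 1*(-5))) = 3*(28*(3 + 5)) = 3*(28*8) = 3*224 = 672)
265/(-73) + w(20, -8)/u = 265/(-73) + (1 - 8)/672 = 265*(-1/73) - 7*1/672 = -265/73 - 1/96 = -25513/7008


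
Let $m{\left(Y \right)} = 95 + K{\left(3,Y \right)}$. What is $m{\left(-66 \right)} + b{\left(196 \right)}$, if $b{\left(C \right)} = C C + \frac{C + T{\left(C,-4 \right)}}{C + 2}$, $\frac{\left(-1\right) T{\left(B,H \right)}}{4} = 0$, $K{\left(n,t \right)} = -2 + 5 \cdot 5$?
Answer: $\frac{3814964}{99} \approx 38535.0$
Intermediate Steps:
$K{\left(n,t \right)} = 23$ ($K{\left(n,t \right)} = -2 + 25 = 23$)
$T{\left(B,H \right)} = 0$ ($T{\left(B,H \right)} = \left(-4\right) 0 = 0$)
$m{\left(Y \right)} = 118$ ($m{\left(Y \right)} = 95 + 23 = 118$)
$b{\left(C \right)} = C^{2} + \frac{C}{2 + C}$ ($b{\left(C \right)} = C C + \frac{C + 0}{C + 2} = C^{2} + \frac{C}{2 + C}$)
$m{\left(-66 \right)} + b{\left(196 \right)} = 118 + \frac{196 \left(1 + 196^{2} + 2 \cdot 196\right)}{2 + 196} = 118 + \frac{196 \left(1 + 38416 + 392\right)}{198} = 118 + 196 \cdot \frac{1}{198} \cdot 38809 = 118 + \frac{3803282}{99} = \frac{3814964}{99}$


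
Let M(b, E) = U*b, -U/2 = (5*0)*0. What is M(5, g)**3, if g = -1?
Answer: 0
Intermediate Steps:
U = 0 (U = -2*5*0*0 = -0*0 = -2*0 = 0)
M(b, E) = 0 (M(b, E) = 0*b = 0)
M(5, g)**3 = 0**3 = 0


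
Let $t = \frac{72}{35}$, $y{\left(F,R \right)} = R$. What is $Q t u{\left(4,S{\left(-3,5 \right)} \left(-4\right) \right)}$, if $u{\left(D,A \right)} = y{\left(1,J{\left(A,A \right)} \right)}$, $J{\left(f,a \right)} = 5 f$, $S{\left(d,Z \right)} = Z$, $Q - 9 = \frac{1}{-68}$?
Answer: $- \frac{219960}{119} \approx -1848.4$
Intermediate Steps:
$Q = \frac{611}{68}$ ($Q = 9 + \frac{1}{-68} = 9 - \frac{1}{68} = \frac{611}{68} \approx 8.9853$)
$u{\left(D,A \right)} = 5 A$
$t = \frac{72}{35}$ ($t = 72 \cdot \frac{1}{35} = \frac{72}{35} \approx 2.0571$)
$Q t u{\left(4,S{\left(-3,5 \right)} \left(-4\right) \right)} = \frac{611}{68} \cdot \frac{72}{35} \cdot 5 \cdot 5 \left(-4\right) = \frac{10998 \cdot 5 \left(-20\right)}{595} = \frac{10998}{595} \left(-100\right) = - \frac{219960}{119}$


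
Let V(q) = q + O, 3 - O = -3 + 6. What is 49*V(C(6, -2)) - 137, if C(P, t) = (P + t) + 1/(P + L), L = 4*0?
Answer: 403/6 ≈ 67.167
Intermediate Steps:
O = 0 (O = 3 - (-3 + 6) = 3 - 1*3 = 3 - 3 = 0)
L = 0
C(P, t) = P + t + 1/P (C(P, t) = (P + t) + 1/(P + 0) = (P + t) + 1/P = P + t + 1/P)
V(q) = q (V(q) = q + 0 = q)
49*V(C(6, -2)) - 137 = 49*(6 - 2 + 1/6) - 137 = 49*(25/6) - 137 = 1225/6 - 137 = 403/6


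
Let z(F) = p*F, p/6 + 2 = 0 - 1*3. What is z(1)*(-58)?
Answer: 1740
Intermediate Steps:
p = -30 (p = -12 + 6*(0 - 1*3) = -12 + 6*(0 - 3) = -12 + 6*(-3) = -12 - 18 = -30)
z(F) = -30*F
z(1)*(-58) = -30*1*(-58) = -30*(-58) = 1740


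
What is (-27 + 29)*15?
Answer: 30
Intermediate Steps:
(-27 + 29)*15 = 2*15 = 30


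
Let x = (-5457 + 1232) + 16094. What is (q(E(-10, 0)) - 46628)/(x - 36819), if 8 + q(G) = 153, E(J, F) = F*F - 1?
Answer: 46483/24950 ≈ 1.8630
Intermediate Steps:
E(J, F) = -1 + F**2 (E(J, F) = F**2 - 1 = -1 + F**2)
q(G) = 145 (q(G) = -8 + 153 = 145)
x = 11869 (x = -4225 + 16094 = 11869)
(q(E(-10, 0)) - 46628)/(x - 36819) = (145 - 46628)/(11869 - 36819) = -46483/(-24950) = -46483*(-1/24950) = 46483/24950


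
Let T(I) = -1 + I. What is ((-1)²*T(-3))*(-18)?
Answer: 72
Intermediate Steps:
((-1)²*T(-3))*(-18) = ((-1)²*(-1 - 3))*(-18) = (1*(-4))*(-18) = -4*(-18) = 72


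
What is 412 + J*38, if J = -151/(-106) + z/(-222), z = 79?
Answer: 2662702/5883 ≈ 452.61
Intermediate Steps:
J = 6287/5883 (J = -151/(-106) + 79/(-222) = -151*(-1/106) + 79*(-1/222) = 151/106 - 79/222 = 6287/5883 ≈ 1.0687)
412 + J*38 = 412 + (6287/5883)*38 = 412 + 238906/5883 = 2662702/5883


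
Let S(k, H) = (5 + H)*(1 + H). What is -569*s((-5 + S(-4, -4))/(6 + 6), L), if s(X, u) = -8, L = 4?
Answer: 4552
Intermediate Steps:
S(k, H) = (1 + H)*(5 + H)
-569*s((-5 + S(-4, -4))/(6 + 6), L) = -569*(-8) = 4552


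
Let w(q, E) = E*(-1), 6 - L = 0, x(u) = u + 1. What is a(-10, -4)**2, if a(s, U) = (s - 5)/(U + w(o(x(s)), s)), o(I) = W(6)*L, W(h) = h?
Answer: 25/4 ≈ 6.2500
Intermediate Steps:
x(u) = 1 + u
L = 6 (L = 6 - 1*0 = 6 + 0 = 6)
o(I) = 36 (o(I) = 6*6 = 36)
w(q, E) = -E
a(s, U) = (-5 + s)/(U - s) (a(s, U) = (s - 5)/(U - s) = (-5 + s)/(U - s))
a(-10, -4)**2 = ((-5 - 10)/(-4 - 1*(-10)))**2 = (-15/(-4 + 10))**2 = (-15/6)**2 = ((1/6)*(-15))**2 = (-5/2)**2 = 25/4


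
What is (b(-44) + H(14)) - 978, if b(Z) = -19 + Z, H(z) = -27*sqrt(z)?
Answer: -1041 - 27*sqrt(14) ≈ -1142.0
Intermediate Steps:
(b(-44) + H(14)) - 978 = ((-19 - 44) - 27*sqrt(14)) - 978 = (-63 - 27*sqrt(14)) - 978 = -1041 - 27*sqrt(14)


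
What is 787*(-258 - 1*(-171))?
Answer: -68469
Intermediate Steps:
787*(-258 - 1*(-171)) = 787*(-258 + 171) = 787*(-87) = -68469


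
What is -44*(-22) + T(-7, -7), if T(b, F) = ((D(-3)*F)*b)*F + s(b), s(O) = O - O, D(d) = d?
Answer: 1997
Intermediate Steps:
s(O) = 0
T(b, F) = -3*b*F² (T(b, F) = ((-3*F)*b)*F + 0 = (-3*F*b)*F + 0 = -3*b*F² + 0 = -3*b*F²)
-44*(-22) + T(-7, -7) = -44*(-22) - 3*(-7)*(-7)² = 968 - 3*(-7)*49 = 968 + 1029 = 1997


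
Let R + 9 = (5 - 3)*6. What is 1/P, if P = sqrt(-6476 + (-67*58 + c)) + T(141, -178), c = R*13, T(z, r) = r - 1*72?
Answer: -250/72823 - 3*I*sqrt(1147)/72823 ≈ -0.003433 - 0.0013952*I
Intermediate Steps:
R = 3 (R = -9 + (5 - 3)*6 = -9 + 2*6 = -9 + 12 = 3)
T(z, r) = -72 + r (T(z, r) = r - 72 = -72 + r)
c = 39 (c = 3*13 = 39)
P = -250 + 3*I*sqrt(1147) (P = sqrt(-6476 + (-67*58 + 39)) + (-72 - 178) = sqrt(-6476 + (-3886 + 39)) - 250 = sqrt(-6476 - 3847) - 250 = sqrt(-10323) - 250 = 3*I*sqrt(1147) - 250 = -250 + 3*I*sqrt(1147) ≈ -250.0 + 101.6*I)
1/P = 1/(-250 + 3*I*sqrt(1147))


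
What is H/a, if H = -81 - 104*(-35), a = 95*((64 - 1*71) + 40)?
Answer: 3559/3135 ≈ 1.1352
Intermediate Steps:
a = 3135 (a = 95*((64 - 71) + 40) = 95*(-7 + 40) = 95*33 = 3135)
H = 3559 (H = -81 + 3640 = 3559)
H/a = 3559/3135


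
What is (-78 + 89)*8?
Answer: 88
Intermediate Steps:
(-78 + 89)*8 = 11*8 = 88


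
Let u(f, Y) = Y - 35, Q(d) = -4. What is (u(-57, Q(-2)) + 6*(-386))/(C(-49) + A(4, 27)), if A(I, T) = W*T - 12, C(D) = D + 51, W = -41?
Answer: 2355/1117 ≈ 2.1083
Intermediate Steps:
C(D) = 51 + D
u(f, Y) = -35 + Y
A(I, T) = -12 - 41*T (A(I, T) = -41*T - 12 = -12 - 41*T)
(u(-57, Q(-2)) + 6*(-386))/(C(-49) + A(4, 27)) = ((-35 - 4) + 6*(-386))/((51 - 49) + (-12 - 41*27)) = (-39 - 2316)/(2 + (-12 - 1107)) = -2355/(2 - 1119) = -2355/(-1117) = -2355*(-1/1117) = 2355/1117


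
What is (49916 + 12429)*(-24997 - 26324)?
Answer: -3199607745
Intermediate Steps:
(49916 + 12429)*(-24997 - 26324) = 62345*(-51321) = -3199607745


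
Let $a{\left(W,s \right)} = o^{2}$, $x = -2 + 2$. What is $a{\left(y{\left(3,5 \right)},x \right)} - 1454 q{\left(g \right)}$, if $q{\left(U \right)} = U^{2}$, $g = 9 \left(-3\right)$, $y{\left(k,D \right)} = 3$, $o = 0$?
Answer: $-1059966$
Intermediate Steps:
$x = 0$
$a{\left(W,s \right)} = 0$ ($a{\left(W,s \right)} = 0^{2} = 0$)
$g = -27$
$a{\left(y{\left(3,5 \right)},x \right)} - 1454 q{\left(g \right)} = 0 - 1454 \left(-27\right)^{2} = 0 - 1059966 = -1059966$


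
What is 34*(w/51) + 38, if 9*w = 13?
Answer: 1052/27 ≈ 38.963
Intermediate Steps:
w = 13/9 (w = (⅑)*13 = 13/9 ≈ 1.4444)
34*(w/51) + 38 = 34*((13/9)/51) + 38 = 34*((13/9)*(1/51)) + 38 = 34*(13/459) + 38 = 26/27 + 38 = 1052/27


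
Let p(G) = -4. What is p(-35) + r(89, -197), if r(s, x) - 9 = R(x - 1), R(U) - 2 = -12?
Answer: -5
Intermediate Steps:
R(U) = -10 (R(U) = 2 - 12 = -10)
r(s, x) = -1 (r(s, x) = 9 - 10 = -1)
p(-35) + r(89, -197) = -4 - 1 = -5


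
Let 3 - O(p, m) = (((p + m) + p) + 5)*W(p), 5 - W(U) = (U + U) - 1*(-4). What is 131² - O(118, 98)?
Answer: -62507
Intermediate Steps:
W(U) = 1 - 2*U (W(U) = 5 - ((U + U) - 1*(-4)) = 5 - (2*U + 4) = 5 - (4 + 2*U) = 5 + (-4 - 2*U) = 1 - 2*U)
O(p, m) = 3 - (1 - 2*p)*(5 + m + 2*p) (O(p, m) = 3 - (((p + m) + p) + 5)*(1 - 2*p) = 3 - (((m + p) + p) + 5)*(1 - 2*p) = 3 - ((m + 2*p) + 5)*(1 - 2*p) = 3 - (5 + m + 2*p)*(1 - 2*p) = 3 - (1 - 2*p)*(5 + m + 2*p))
131² - O(118, 98) = 131² - (-2 - 1*98 + 4*118² + 8*118 + 2*98*118) = 17161 - (-2 - 98 + 4*13924 + 944 + 23128) = 17161 - (-2 - 98 + 55696 + 944 + 23128) = 17161 - 1*79668 = 17161 - 79668 = -62507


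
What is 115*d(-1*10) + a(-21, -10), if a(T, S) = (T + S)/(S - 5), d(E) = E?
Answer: -17219/15 ≈ -1147.9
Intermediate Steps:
a(T, S) = (S + T)/(-5 + S)
115*d(-1*10) + a(-21, -10) = 115*(-1*10) + (-10 - 21)/(-5 - 10) = 115*(-10) - 31/(-15) = -1150 - 1/15*(-31) = -1150 + 31/15 = -17219/15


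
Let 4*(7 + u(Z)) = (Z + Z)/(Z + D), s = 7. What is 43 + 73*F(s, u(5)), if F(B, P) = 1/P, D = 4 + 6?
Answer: 1325/41 ≈ 32.317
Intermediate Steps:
D = 10
u(Z) = -7 + Z/(2*(10 + Z)) (u(Z) = -7 + ((Z + Z)/(Z + 10))/4 = -7 + ((2*Z)/(10 + Z))/4 = -7 + (2*Z/(10 + Z))/4 = -7 + Z/(2*(10 + Z)))
43 + 73*F(s, u(5)) = 43 + 73/(((-140 - 13*5)/(2*(10 + 5)))) = 43 + 73/(((½)*(-140 - 65)/15)) = 43 + 73/(((½)*(1/15)*(-205))) = 43 + 73/(-41/6) = 43 + 73*(-6/41) = 43 - 438/41 = 1325/41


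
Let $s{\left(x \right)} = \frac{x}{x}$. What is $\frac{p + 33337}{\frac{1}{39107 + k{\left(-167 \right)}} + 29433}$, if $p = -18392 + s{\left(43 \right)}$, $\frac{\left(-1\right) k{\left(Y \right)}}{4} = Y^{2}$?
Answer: $\frac{541411377}{1066195708} \approx 0.5078$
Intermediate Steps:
$s{\left(x \right)} = 1$
$k{\left(Y \right)} = - 4 Y^{2}$
$p = -18391$ ($p = -18392 + 1 = -18391$)
$\frac{p + 33337}{\frac{1}{39107 + k{\left(-167 \right)}} + 29433} = \frac{-18391 + 33337}{\frac{1}{39107 - 4 \left(-167\right)^{2}} + 29433} = \frac{14946}{\frac{1}{39107 - 111556} + 29433} = \frac{14946}{\frac{1}{-72449} + 29433} = \frac{14946}{- \frac{1}{72449} + 29433} = \frac{14946}{\frac{2132391416}{72449}} = 14946 \cdot \frac{72449}{2132391416} = \frac{541411377}{1066195708}$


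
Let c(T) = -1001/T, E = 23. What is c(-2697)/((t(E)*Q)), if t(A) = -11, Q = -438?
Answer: 91/1181286 ≈ 7.7035e-5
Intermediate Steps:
c(-2697)/((t(E)*Q)) = (-1001/(-2697))/((-11*(-438))) = -1001*(-1/2697)/4818 = (1001/2697)*(1/4818) = 91/1181286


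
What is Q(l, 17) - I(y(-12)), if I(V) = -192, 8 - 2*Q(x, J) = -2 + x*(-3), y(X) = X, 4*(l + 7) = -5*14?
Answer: 641/4 ≈ 160.25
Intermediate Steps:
l = -49/2 (l = -7 + (-5*14)/4 = -7 + (¼)*(-70) = -7 - 35/2 = -49/2 ≈ -24.500)
Q(x, J) = 5 + 3*x/2 (Q(x, J) = 4 - (-2 + x*(-3))/2 = 4 - (-2 - 3*x)/2 = 4 + (1 + 3*x/2) = 5 + 3*x/2)
Q(l, 17) - I(y(-12)) = (5 + (3/2)*(-49/2)) - 1*(-192) = (5 - 147/4) + 192 = -127/4 + 192 = 641/4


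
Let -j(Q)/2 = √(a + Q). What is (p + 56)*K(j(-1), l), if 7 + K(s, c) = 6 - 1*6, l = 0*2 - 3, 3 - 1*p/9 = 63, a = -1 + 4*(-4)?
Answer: 3388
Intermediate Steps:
a = -17 (a = -1 - 16 = -17)
p = -540 (p = 27 - 9*63 = 27 - 567 = -540)
l = -3 (l = 0 - 3 = -3)
j(Q) = -2*√(-17 + Q)
K(s, c) = -7 (K(s, c) = -7 + (6 - 1*6) = -7 + (6 - 6) = -7 + 0 = -7)
(p + 56)*K(j(-1), l) = (-540 + 56)*(-7) = -484*(-7) = 3388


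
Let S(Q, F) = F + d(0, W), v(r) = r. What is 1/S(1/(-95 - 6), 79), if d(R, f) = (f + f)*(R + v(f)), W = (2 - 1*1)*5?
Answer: 1/129 ≈ 0.0077519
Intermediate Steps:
W = 5 (W = (2 - 1)*5 = 1*5 = 5)
d(R, f) = 2*f*(R + f) (d(R, f) = (f + f)*(R + f) = (2*f)*(R + f) = 2*f*(R + f))
S(Q, F) = 50 + F (S(Q, F) = F + 2*5*(0 + 5) = F + 2*5*5 = F + 50 = 50 + F)
1/S(1/(-95 - 6), 79) = 1/(50 + 79) = 1/129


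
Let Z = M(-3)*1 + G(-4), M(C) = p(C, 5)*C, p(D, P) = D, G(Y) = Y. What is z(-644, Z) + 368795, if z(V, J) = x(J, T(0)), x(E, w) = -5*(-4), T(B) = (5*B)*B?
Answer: 368815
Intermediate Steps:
T(B) = 5*B²
M(C) = C² (M(C) = C*C = C²)
x(E, w) = 20
Z = 5 (Z = (-3)²*1 - 4 = 9*1 - 4 = 9 - 4 = 5)
z(V, J) = 20
z(-644, Z) + 368795 = 20 + 368795 = 368815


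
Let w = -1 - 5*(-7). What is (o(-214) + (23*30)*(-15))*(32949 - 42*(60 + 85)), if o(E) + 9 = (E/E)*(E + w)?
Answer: -283067001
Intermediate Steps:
w = 34 (w = -1 + 35 = 34)
o(E) = 25 + E (o(E) = -9 + (E/E)*(E + 34) = -9 + 1*(34 + E) = -9 + (34 + E) = 25 + E)
(o(-214) + (23*30)*(-15))*(32949 - 42*(60 + 85)) = ((25 - 214) + (23*30)*(-15))*(32949 - 42*(60 + 85)) = (-189 + 690*(-15))*(32949 - 42*145) = (-189 - 10350)*(32949 - 6090) = -10539*26859 = -283067001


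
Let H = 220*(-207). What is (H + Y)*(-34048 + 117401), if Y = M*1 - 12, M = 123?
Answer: -3786643437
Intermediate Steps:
Y = 111 (Y = 123*1 - 12 = 123 - 12 = 111)
H = -45540
(H + Y)*(-34048 + 117401) = (-45540 + 111)*(-34048 + 117401) = -45429*83353 = -3786643437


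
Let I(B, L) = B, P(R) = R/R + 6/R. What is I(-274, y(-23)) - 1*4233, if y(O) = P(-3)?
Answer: -4507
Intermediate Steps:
P(R) = 1 + 6/R
y(O) = -1 (y(O) = (6 - 3)/(-3) = -1/3*3 = -1)
I(-274, y(-23)) - 1*4233 = -274 - 1*4233 = -274 - 4233 = -4507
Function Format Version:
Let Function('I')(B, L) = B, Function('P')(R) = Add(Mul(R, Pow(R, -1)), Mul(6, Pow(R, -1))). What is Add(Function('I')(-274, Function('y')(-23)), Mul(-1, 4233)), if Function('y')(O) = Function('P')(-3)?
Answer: -4507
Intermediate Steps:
Function('P')(R) = Add(1, Mul(6, Pow(R, -1)))
Function('y')(O) = -1 (Function('y')(O) = Mul(Pow(-3, -1), Add(6, -3)) = Mul(Rational(-1, 3), 3) = -1)
Add(Function('I')(-274, Function('y')(-23)), Mul(-1, 4233)) = Add(-274, Mul(-1, 4233)) = Add(-274, -4233) = -4507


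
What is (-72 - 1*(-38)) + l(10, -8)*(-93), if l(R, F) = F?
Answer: 710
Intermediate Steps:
(-72 - 1*(-38)) + l(10, -8)*(-93) = (-72 - 1*(-38)) - 8*(-93) = (-72 + 38) + 744 = -34 + 744 = 710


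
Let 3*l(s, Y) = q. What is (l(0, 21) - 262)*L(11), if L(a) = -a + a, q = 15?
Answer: 0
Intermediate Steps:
l(s, Y) = 5 (l(s, Y) = (1/3)*15 = 5)
L(a) = 0
(l(0, 21) - 262)*L(11) = (5 - 262)*0 = -257*0 = 0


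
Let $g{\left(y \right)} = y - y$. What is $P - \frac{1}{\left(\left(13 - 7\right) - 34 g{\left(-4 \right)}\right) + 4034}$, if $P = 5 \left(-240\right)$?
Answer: $- \frac{4848001}{4040} \approx -1200.0$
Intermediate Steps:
$P = -1200$
$g{\left(y \right)} = 0$
$P - \frac{1}{\left(\left(13 - 7\right) - 34 g{\left(-4 \right)}\right) + 4034} = -1200 - \frac{1}{\left(\left(13 - 7\right) - 0\right) + 4034} = -1200 - \frac{1}{\left(6 + 0\right) + 4034} = -1200 - \frac{1}{6 + 4034} = -1200 - \frac{1}{4040} = - \frac{4848001}{4040}$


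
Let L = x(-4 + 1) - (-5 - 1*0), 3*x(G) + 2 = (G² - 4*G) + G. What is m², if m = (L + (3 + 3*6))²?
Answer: 78074896/81 ≈ 9.6389e+5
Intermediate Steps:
x(G) = -⅔ - G + G²/3 (x(G) = -⅔ + ((G² - 4*G) + G)/3 = -⅔ + (G² - 3*G)/3 = -⅔ + (-G + G²/3) = -⅔ - G + G²/3)
L = 31/3 (L = (-⅔ - (-4 + 1) + (-4 + 1)²/3) - (-5 - 1*0) = (-⅔ - 1*(-3) + (⅓)*(-3)²) - (-5 + 0) = (-⅔ + 3 + (⅓)*9) - 1*(-5) = (-⅔ + 3 + 3) + 5 = 16/3 + 5 = 31/3 ≈ 10.333)
m = 8836/9 (m = (31/3 + (3 + 3*6))² = (31/3 + (3 + 18))² = (31/3 + 21)² = (94/3)² = 8836/9 ≈ 981.78)
m² = (8836/9)² = 78074896/81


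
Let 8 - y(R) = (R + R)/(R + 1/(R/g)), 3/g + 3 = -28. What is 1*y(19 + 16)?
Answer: 113913/18986 ≈ 5.9998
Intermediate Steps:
g = -3/31 (g = 3/(-3 - 28) = 3/(-31) = 3*(-1/31) = -3/31 ≈ -0.096774)
y(R) = 8 - 2*R/(R - 3/(31*R)) (y(R) = 8 - (R + R)/(R + 1/(R/(-3/31))) = 8 - 2*R/(R + 1/(R*(-31/3))) = 8 - 2*R/(R + 1/(-31*R/3)) = 8 - 2*R/(R - 3/(31*R)))
1*y(19 + 16) = 1*(6*(-4 + 31*(19 + 16)²)/(-3 + 31*(19 + 16)²)) = 1*(6*(-4 + 31*35²)/(-3 + 31*35²)) = 1*(6*(-4 + 31*1225)/(-3 + 31*1225)) = 1*(6*(-4 + 37975)/(-3 + 37975)) = 1*(6*37971/37972) = 1*(6*(1/37972)*37971) = 1*(113913/18986) = 113913/18986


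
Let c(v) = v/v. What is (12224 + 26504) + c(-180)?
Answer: 38729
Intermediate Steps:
c(v) = 1
(12224 + 26504) + c(-180) = (12224 + 26504) + 1 = 38728 + 1 = 38729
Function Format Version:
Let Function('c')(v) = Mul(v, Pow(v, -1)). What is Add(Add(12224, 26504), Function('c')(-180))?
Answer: 38729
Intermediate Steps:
Function('c')(v) = 1
Add(Add(12224, 26504), Function('c')(-180)) = Add(Add(12224, 26504), 1) = Add(38728, 1) = 38729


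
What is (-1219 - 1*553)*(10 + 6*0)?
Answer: -17720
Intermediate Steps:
(-1219 - 1*553)*(10 + 6*0) = (-1219 - 553)*(10 + 0) = -1772*10 = -17720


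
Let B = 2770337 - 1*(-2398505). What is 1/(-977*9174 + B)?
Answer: -1/3794156 ≈ -2.6356e-7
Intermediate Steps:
B = 5168842 (B = 2770337 + 2398505 = 5168842)
1/(-977*9174 + B) = 1/(-977*9174 + 5168842) = 1/(-8962998 + 5168842) = 1/(-3794156) = -1/3794156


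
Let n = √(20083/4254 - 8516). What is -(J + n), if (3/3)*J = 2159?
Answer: -2159 - I*√154024497174/4254 ≈ -2159.0 - 92.257*I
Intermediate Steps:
J = 2159
n = I*√154024497174/4254 (n = √(20083*(1/4254) - 8516) = √(20083/4254 - 8516) = √(-36206981/4254) = I*√154024497174/4254 ≈ 92.257*I)
-(J + n) = -(2159 + I*√154024497174/4254) = -2159 - I*√154024497174/4254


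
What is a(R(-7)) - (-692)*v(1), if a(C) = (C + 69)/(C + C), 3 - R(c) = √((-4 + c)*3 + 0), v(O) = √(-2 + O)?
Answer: (-4152 + 72*I + √33*(1 + 1384*I))/(2*(√33 + 3*I)) ≈ 2.9643 + 696.72*I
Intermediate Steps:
R(c) = 3 - √(-12 + 3*c) (R(c) = 3 - √((-4 + c)*3 + 0) = 3 - √((-12 + 3*c) + 0) = 3 - √(-12 + 3*c))
a(C) = (69 + C)/(2*C) (a(C) = (69 + C)/((2*C)) = (69 + C)*(1/(2*C)) = (69 + C)/(2*C))
a(R(-7)) - (-692)*v(1) = (69 + (3 - √(-12 + 3*(-7))))/(2*(3 - √(-12 + 3*(-7)))) - (-692)*√(-2 + 1) = (69 + (3 - √(-12 - 21)))/(2*(3 - √(-12 - 21))) - (-692)*√(-1) = (69 + (3 - √(-33)))/(2*(3 - √(-33))) - (-692)*I = (69 + (3 - I*√33))/(2*(3 - I*√33)) + 692*I = (72 - I*√33)/(2*(3 - I*√33)) + 692*I = 692*I + (72 - I*√33)/(2*(3 - I*√33))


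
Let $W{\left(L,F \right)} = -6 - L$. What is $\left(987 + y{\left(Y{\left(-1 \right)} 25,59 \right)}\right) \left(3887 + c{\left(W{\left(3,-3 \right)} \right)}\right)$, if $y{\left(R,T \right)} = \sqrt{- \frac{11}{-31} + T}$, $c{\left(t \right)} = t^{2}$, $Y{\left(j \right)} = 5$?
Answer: $3916416 + 512 \sqrt{3565} \approx 3.947 \cdot 10^{6}$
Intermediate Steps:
$y{\left(R,T \right)} = \sqrt{\frac{11}{31} + T}$ ($y{\left(R,T \right)} = \sqrt{\left(-11\right) \left(- \frac{1}{31}\right) + T} = \sqrt{\frac{11}{31} + T}$)
$\left(987 + y{\left(Y{\left(-1 \right)} 25,59 \right)}\right) \left(3887 + c{\left(W{\left(3,-3 \right)} \right)}\right) = \left(987 + \frac{\sqrt{341 + 961 \cdot 59}}{31}\right) \left(3887 + \left(-6 - 3\right)^{2}\right) = \left(987 + \frac{\sqrt{341 + 56699}}{31}\right) \left(3887 + \left(-6 - 3\right)^{2}\right) = \left(987 + \frac{\sqrt{57040}}{31}\right) \left(3887 + \left(-9\right)^{2}\right) = \left(987 + \frac{4 \sqrt{3565}}{31}\right) \left(3887 + 81\right) = \left(987 + \frac{4 \sqrt{3565}}{31}\right) 3968 = 3916416 + 512 \sqrt{3565}$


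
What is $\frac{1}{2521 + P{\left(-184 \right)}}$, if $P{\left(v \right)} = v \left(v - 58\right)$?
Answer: $\frac{1}{47049} \approx 2.1254 \cdot 10^{-5}$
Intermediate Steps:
$P{\left(v \right)} = v \left(-58 + v\right)$
$\frac{1}{2521 + P{\left(-184 \right)}} = \frac{1}{2521 - 184 \left(-58 - 184\right)} = \frac{1}{2521 - -44528} = \frac{1}{2521 + 44528} = \frac{1}{47049}$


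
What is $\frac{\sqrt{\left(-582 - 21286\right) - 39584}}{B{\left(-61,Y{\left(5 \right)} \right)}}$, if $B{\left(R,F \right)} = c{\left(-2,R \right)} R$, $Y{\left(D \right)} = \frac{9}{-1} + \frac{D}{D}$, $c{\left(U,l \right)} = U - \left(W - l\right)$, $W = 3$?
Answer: $\frac{i \sqrt{1707}}{671} \approx 0.061574 i$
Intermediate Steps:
$c{\left(U,l \right)} = -3 + U + l$ ($c{\left(U,l \right)} = U - \left(3 - l\right) = U + \left(-3 + l\right) = -3 + U + l$)
$Y{\left(D \right)} = -8$ ($Y{\left(D \right)} = 9 \left(-1\right) + 1 = -9 + 1 = -8$)
$B{\left(R,F \right)} = R \left(-5 + R\right)$ ($B{\left(R,F \right)} = \left(-3 - 2 + R\right) R = \left(-5 + R\right) R = R \left(-5 + R\right)$)
$\frac{\sqrt{\left(-582 - 21286\right) - 39584}}{B{\left(-61,Y{\left(5 \right)} \right)}} = \frac{\sqrt{\left(-582 - 21286\right) - 39584}}{\left(-61\right) \left(-5 - 61\right)} = \frac{\sqrt{\left(-582 - 21286\right) - 39584}}{\left(-61\right) \left(-66\right)} = \frac{\sqrt{-21868 - 39584}}{4026} = \sqrt{-61452} \cdot \frac{1}{4026} = 6 i \sqrt{1707} \cdot \frac{1}{4026} = \frac{i \sqrt{1707}}{671}$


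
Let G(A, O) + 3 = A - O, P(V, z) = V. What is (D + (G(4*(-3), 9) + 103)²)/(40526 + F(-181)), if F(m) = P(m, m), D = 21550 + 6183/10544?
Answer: 293034487/425397680 ≈ 0.68885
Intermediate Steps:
D = 227229383/10544 (D = 21550 + 6183*(1/10544) = 21550 + 6183/10544 = 227229383/10544 ≈ 21551.)
F(m) = m
G(A, O) = -3 + A - O (G(A, O) = -3 + (A - O) = -3 + A - O)
(D + (G(4*(-3), 9) + 103)²)/(40526 + F(-181)) = (227229383/10544 + ((-3 + 4*(-3) - 1*9) + 103)²)/(40526 - 181) = (227229383/10544 + ((-3 - 12 - 9) + 103)²)/40345 = (227229383/10544 + (-24 + 103)²)*(1/40345) = (227229383/10544 + 79²)*(1/40345) = (227229383/10544 + 6241)*(1/40345) = (293034487/10544)*(1/40345) = 293034487/425397680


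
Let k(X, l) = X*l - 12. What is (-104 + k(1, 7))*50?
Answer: -5450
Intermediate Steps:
k(X, l) = -12 + X*l
(-104 + k(1, 7))*50 = (-104 + (-12 + 1*7))*50 = (-104 + (-12 + 7))*50 = (-104 - 5)*50 = -109*50 = -5450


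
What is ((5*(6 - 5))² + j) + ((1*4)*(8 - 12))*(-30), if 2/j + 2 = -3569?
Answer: 1803353/3571 ≈ 505.00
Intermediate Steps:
j = -2/3571 (j = 2/(-2 - 3569) = 2/(-3571) = 2*(-1/3571) = -2/3571 ≈ -0.00056007)
((5*(6 - 5))² + j) + ((1*4)*(8 - 12))*(-30) = ((5*(6 - 5))² - 2/3571) + ((1*4)*(8 - 12))*(-30) = ((5*1)² - 2/3571) + (4*(-4))*(-30) = (5² - 2/3571) - 16*(-30) = (25 - 2/3571) + 480 = 89273/3571 + 480 = 1803353/3571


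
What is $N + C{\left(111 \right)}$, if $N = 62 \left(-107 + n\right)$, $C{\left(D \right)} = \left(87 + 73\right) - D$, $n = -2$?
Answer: $-6709$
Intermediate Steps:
$C{\left(D \right)} = 160 - D$
$N = -6758$ ($N = 62 \left(-107 - 2\right) = 62 \left(-109\right) = -6758$)
$N + C{\left(111 \right)} = -6758 + \left(160 - 111\right) = -6758 + 49 = -6709$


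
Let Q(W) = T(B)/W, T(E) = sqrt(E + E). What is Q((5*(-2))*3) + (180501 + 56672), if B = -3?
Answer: 237173 - I*sqrt(6)/30 ≈ 2.3717e+5 - 0.08165*I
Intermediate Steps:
T(E) = sqrt(2)*sqrt(E) (T(E) = sqrt(2*E) = sqrt(2)*sqrt(E))
Q(W) = I*sqrt(6)/W (Q(W) = (sqrt(2)*sqrt(-3))/W = (sqrt(2)*(I*sqrt(3)))/W = (I*sqrt(6))/W = I*sqrt(6)/W)
Q((5*(-2))*3) + (180501 + 56672) = I*sqrt(6)/(((5*(-2))*3)) + (180501 + 56672) = I*sqrt(6)/((-10*3)) + 237173 = I*sqrt(6)/(-30) + 237173 = I*sqrt(6)*(-1/30) + 237173 = -I*sqrt(6)/30 + 237173 = 237173 - I*sqrt(6)/30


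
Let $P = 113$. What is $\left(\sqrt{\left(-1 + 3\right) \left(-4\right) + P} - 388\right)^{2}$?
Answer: $\left(388 - \sqrt{105}\right)^{2} \approx 1.427 \cdot 10^{5}$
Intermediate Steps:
$\left(\sqrt{\left(-1 + 3\right) \left(-4\right) + P} - 388\right)^{2} = \left(\sqrt{\left(-1 + 3\right) \left(-4\right) + 113} - 388\right)^{2} = \left(\sqrt{2 \left(-4\right) + 113} - 388\right)^{2} = \left(\sqrt{-8 + 113} - 388\right)^{2} = \left(\sqrt{105} - 388\right)^{2} = \left(-388 + \sqrt{105}\right)^{2}$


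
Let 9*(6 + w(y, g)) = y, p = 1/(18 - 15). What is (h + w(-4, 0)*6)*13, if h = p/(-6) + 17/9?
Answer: -2873/6 ≈ -478.83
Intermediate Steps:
p = ⅓ (p = 1/3 = ⅓ ≈ 0.33333)
h = 11/6 (h = (⅓)/(-6) + 17/9 = (⅓)*(-⅙) + 17*(⅑) = -1/18 + 17/9 = 11/6 ≈ 1.8333)
w(y, g) = -6 + y/9
(h + w(-4, 0)*6)*13 = (11/6 + (-6 + (⅑)*(-4))*6)*13 = (11/6 + (-6 - 4/9)*6)*13 = (11/6 - 58/9*6)*13 = (11/6 - 116/3)*13 = -221/6*13 = -2873/6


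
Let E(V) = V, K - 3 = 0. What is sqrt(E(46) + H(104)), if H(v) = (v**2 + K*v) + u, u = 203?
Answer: sqrt(11377) ≈ 106.66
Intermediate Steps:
K = 3 (K = 3 + 0 = 3)
H(v) = 203 + v**2 + 3*v (H(v) = (v**2 + 3*v) + 203 = 203 + v**2 + 3*v)
sqrt(E(46) + H(104)) = sqrt(46 + (203 + 104**2 + 3*104)) = sqrt(46 + (203 + 10816 + 312)) = sqrt(46 + 11331) = sqrt(11377)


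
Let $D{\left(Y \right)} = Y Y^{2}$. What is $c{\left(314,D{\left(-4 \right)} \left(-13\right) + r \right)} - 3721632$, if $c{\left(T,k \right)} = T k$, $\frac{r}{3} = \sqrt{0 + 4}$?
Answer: $-3458500$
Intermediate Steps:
$D{\left(Y \right)} = Y^{3}$
$r = 6$ ($r = 3 \sqrt{0 + 4} = 3 \sqrt{4} = 3 \cdot 2 = 6$)
$c{\left(314,D{\left(-4 \right)} \left(-13\right) + r \right)} - 3721632 = 314 \left(\left(-4\right)^{3} \left(-13\right) + 6\right) - 3721632 = 314 \left(\left(-64\right) \left(-13\right) + 6\right) - 3721632 = 314 \left(832 + 6\right) - 3721632 = 314 \cdot 838 - 3721632 = 263132 - 3721632 = -3458500$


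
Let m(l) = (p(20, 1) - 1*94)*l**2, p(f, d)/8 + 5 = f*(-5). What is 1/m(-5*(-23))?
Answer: -1/12352150 ≈ -8.0958e-8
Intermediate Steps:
p(f, d) = -40 - 40*f (p(f, d) = -40 + 8*(f*(-5)) = -40 + 8*(-5*f) = -40 - 40*f)
m(l) = -934*l**2 (m(l) = ((-40 - 40*20) - 1*94)*l**2 = ((-40 - 800) - 94)*l**2 = (-840 - 94)*l**2 = -934*l**2)
1/m(-5*(-23)) = 1/(-934*(-5*(-23))**2) = 1/(-934*115**2) = 1/(-934*13225) = 1/(-12352150) = -1/12352150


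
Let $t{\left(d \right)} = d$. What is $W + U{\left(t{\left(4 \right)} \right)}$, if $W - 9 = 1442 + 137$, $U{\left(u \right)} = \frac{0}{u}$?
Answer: $1588$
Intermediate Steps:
$U{\left(u \right)} = 0$
$W = 1588$ ($W = 9 + \left(1442 + 137\right) = 9 + 1579 = 1588$)
$W + U{\left(t{\left(4 \right)} \right)} = 1588 + 0 = 1588$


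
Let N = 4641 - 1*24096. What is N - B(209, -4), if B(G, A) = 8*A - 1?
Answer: -19422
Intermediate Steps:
B(G, A) = -1 + 8*A
N = -19455 (N = 4641 - 24096 = -19455)
N - B(209, -4) = -19455 - (-1 + 8*(-4)) = -19455 - (-1 - 32) = -19455 - 1*(-33) = -19455 + 33 = -19422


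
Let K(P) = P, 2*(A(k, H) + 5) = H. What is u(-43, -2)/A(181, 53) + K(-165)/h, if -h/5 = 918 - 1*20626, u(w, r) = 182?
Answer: 7172293/847444 ≈ 8.4634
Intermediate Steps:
A(k, H) = -5 + H/2
h = 98540 (h = -5*(918 - 1*20626) = -5*(918 - 20626) = -5*(-19708) = 98540)
u(-43, -2)/A(181, 53) + K(-165)/h = 182/(-5 + (1/2)*53) - 165/98540 = 182/(-5 + 53/2) - 165*1/98540 = 182/(43/2) - 33/19708 = 182*(2/43) - 33/19708 = 364/43 - 33/19708 = 7172293/847444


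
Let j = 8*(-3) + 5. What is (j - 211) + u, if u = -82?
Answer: -312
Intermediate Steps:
j = -19 (j = -24 + 5 = -19)
(j - 211) + u = (-19 - 211) - 82 = -230 - 82 = -312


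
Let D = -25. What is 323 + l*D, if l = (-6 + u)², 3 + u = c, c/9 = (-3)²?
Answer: -129277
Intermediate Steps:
c = 81 (c = 9*(-3)² = 9*9 = 81)
u = 78 (u = -3 + 81 = 78)
l = 5184 (l = (-6 + 78)² = 72² = 5184)
323 + l*D = 323 + 5184*(-25) = 323 - 129600 = -129277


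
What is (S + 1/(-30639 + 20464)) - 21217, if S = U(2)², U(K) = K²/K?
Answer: -215842276/10175 ≈ -21213.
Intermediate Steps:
U(K) = K
S = 4 (S = 2² = 4)
(S + 1/(-30639 + 20464)) - 21217 = (4 + 1/(-30639 + 20464)) - 21217 = (4 + 1/(-10175)) - 21217 = (4 - 1/10175) - 21217 = 40699/10175 - 21217 = -215842276/10175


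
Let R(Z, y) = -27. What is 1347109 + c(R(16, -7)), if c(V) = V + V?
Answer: 1347055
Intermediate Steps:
c(V) = 2*V
1347109 + c(R(16, -7)) = 1347109 + 2*(-27) = 1347109 - 54 = 1347055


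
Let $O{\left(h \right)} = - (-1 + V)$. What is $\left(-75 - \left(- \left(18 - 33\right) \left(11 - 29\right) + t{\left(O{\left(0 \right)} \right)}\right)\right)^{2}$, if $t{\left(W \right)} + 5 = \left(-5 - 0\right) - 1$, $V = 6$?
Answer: $42436$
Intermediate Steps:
$O{\left(h \right)} = -5$ ($O{\left(h \right)} = - (-1 + 6) = \left(-1\right) 5 = -5$)
$t{\left(W \right)} = -11$ ($t{\left(W \right)} = -5 - 6 = -11$)
$\left(-75 - \left(- \left(18 - 33\right) \left(11 - 29\right) + t{\left(O{\left(0 \right)} \right)}\right)\right)^{2} = \left(-75 - \left(-11 - \left(18 - 33\right) \left(11 - 29\right)\right)\right)^{2} = \left(-75 + \left(\left(-15\right) \left(-18\right) + 11\right)\right)^{2} = \left(-75 + \left(270 + 11\right)\right)^{2} = \left(-75 + 281\right)^{2} = 206^{2} = 42436$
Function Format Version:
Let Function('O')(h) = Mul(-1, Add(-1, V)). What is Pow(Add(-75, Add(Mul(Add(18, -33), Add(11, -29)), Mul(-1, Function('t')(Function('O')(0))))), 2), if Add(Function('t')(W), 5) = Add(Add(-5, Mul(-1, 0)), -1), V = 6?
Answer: 42436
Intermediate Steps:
Function('O')(h) = -5 (Function('O')(h) = Mul(-1, Add(-1, 6)) = Mul(-1, 5) = -5)
Function('t')(W) = -11 (Function('t')(W) = Add(-5, Add(Add(-5, Mul(-1, 0)), -1)) = Add(-5, Add(Add(-5, 0), -1)) = Add(-5, Add(-5, -1)) = Add(-5, -6) = -11)
Pow(Add(-75, Add(Mul(Add(18, -33), Add(11, -29)), Mul(-1, Function('t')(Function('O')(0))))), 2) = Pow(Add(-75, Add(Mul(Add(18, -33), Add(11, -29)), Mul(-1, -11))), 2) = Pow(Add(-75, Add(Mul(-15, -18), 11)), 2) = Pow(Add(-75, Add(270, 11)), 2) = Pow(Add(-75, 281), 2) = Pow(206, 2) = 42436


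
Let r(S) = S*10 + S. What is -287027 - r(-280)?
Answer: -283947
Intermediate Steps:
r(S) = 11*S (r(S) = 10*S + S = 11*S)
-287027 - r(-280) = -287027 - 11*(-280) = -287027 - 1*(-3080) = -287027 + 3080 = -283947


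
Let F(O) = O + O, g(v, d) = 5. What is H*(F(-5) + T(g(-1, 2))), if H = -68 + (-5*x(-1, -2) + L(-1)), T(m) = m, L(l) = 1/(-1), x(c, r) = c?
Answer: 320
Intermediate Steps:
L(l) = -1
F(O) = 2*O
H = -64 (H = -68 + (-5*(-1) - 1) = -68 + (5 - 1) = -68 + 4 = -64)
H*(F(-5) + T(g(-1, 2))) = -64*(2*(-5) + 5) = -64*(-10 + 5) = -64*(-5) = 320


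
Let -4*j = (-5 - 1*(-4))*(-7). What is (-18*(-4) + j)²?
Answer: 78961/16 ≈ 4935.1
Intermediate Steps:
j = -7/4 (j = -(-5 - 1*(-4))*(-7)/4 = -(-5 + 4)*(-7)/4 = -(-1)*(-7)/4 = -¼*7 = -7/4 ≈ -1.7500)
(-18*(-4) + j)² = (-18*(-4) - 7/4)² = (72 - 7/4)² = (281/4)² = 78961/16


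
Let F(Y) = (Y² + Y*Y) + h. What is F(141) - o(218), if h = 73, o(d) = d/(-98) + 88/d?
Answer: 212768460/5341 ≈ 39837.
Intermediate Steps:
o(d) = 88/d - d/98 (o(d) = d*(-1/98) + 88/d = -d/98 + 88/d = 88/d - d/98)
F(Y) = 73 + 2*Y² (F(Y) = (Y² + Y*Y) + 73 = (Y² + Y²) + 73 = 2*Y² + 73 = 73 + 2*Y²)
F(141) - o(218) = (73 + 2*141²) - (88/218 - 1/98*218) = (73 + 2*19881) - (88*(1/218) - 109/49) = (73 + 39762) - (44/109 - 109/49) = 39835 - 1*(-9725/5341) = 39835 + 9725/5341 = 212768460/5341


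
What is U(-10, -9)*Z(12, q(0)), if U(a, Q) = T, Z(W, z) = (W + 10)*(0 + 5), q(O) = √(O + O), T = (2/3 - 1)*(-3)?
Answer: 110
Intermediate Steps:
T = 1 (T = (2*(⅓) - 1)*(-3) = (⅔ - 1)*(-3) = -⅓*(-3) = 1)
q(O) = √2*√O (q(O) = √(2*O) = √2*√O)
Z(W, z) = 50 + 5*W (Z(W, z) = (10 + W)*5 = 50 + 5*W)
U(a, Q) = 1
U(-10, -9)*Z(12, q(0)) = 1*(50 + 5*12) = 1*(50 + 60) = 1*110 = 110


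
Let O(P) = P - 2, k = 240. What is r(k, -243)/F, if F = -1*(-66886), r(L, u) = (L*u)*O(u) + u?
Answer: 14288157/66886 ≈ 213.62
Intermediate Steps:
O(P) = -2 + P
r(L, u) = u + L*u*(-2 + u) (r(L, u) = (L*u)*(-2 + u) + u = L*u*(-2 + u) + u = u + L*u*(-2 + u))
F = 66886
r(k, -243)/F = -243*(1 + 240*(-2 - 243))/66886 = -243*(1 + 240*(-245))*(1/66886) = -243*(1 - 58800)*(1/66886) = -243*(-58799)*(1/66886) = 14288157*(1/66886) = 14288157/66886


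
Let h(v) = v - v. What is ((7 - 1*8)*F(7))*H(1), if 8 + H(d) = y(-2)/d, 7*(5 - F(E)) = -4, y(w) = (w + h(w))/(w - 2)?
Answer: 585/14 ≈ 41.786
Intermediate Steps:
h(v) = 0
y(w) = w/(-2 + w) (y(w) = (w + 0)/(w - 2) = w/(-2 + w))
F(E) = 39/7 (F(E) = 5 - 1/7*(-4) = 5 + 4/7 = 39/7)
H(d) = -8 + 1/(2*d) (H(d) = -8 + (-2/(-2 - 2))/d = -8 + (-2/(-4))/d = -8 + (-2*(-1/4))/d = -8 + 1/(2*d))
((7 - 1*8)*F(7))*H(1) = ((7 - 1*8)*(39/7))*(-8 + (1/2)/1) = ((7 - 8)*(39/7))*(-8 + (1/2)*1) = (-1*39/7)*(-8 + 1/2) = -39/7*(-15/2) = 585/14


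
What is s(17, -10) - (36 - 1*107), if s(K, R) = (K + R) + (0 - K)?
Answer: 61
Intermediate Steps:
s(K, R) = R (s(K, R) = (K + R) - K = R)
s(17, -10) - (36 - 1*107) = -10 - (36 - 1*107) = -10 - (36 - 107) = -10 - 1*(-71) = -10 + 71 = 61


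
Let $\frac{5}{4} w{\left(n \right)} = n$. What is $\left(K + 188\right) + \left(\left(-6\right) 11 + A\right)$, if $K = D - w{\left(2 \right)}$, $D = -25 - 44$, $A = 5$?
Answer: $\frac{282}{5} \approx 56.4$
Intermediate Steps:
$D = -69$
$w{\left(n \right)} = \frac{4 n}{5}$
$K = - \frac{353}{5}$ ($K = -69 - \frac{4}{5} \cdot 2 = -69 - \frac{8}{5} = - \frac{353}{5} \approx -70.6$)
$\left(K + 188\right) + \left(\left(-6\right) 11 + A\right) = \left(- \frac{353}{5} + 188\right) + \left(\left(-6\right) 11 + 5\right) = \frac{587}{5} + \left(-66 + 5\right) = \frac{587}{5} - 61 = \frac{282}{5}$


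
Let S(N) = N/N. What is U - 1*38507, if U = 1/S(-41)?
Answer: -38506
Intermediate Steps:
S(N) = 1
U = 1 (U = 1/1 = 1)
U - 1*38507 = 1 - 1*38507 = 1 - 38507 = -38506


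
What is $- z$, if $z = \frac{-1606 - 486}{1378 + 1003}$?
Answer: $\frac{2092}{2381} \approx 0.87862$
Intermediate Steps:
$z = - \frac{2092}{2381} \approx -0.87862$
$- z = \left(-1\right) \left(- \frac{2092}{2381}\right) = \frac{2092}{2381}$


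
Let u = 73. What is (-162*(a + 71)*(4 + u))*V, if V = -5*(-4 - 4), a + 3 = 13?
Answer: -40415760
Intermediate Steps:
a = 10 (a = -3 + 13 = 10)
V = 40 (V = -5*(-8) = 40)
(-162*(a + 71)*(4 + u))*V = -162*(10 + 71)*(4 + 73)*40 = -13122*77*40 = -162*6237*40 = -1010394*40 = -40415760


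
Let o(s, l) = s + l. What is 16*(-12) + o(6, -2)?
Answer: -188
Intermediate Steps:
o(s, l) = l + s
16*(-12) + o(6, -2) = 16*(-12) + (-2 + 6) = -192 + 4 = -188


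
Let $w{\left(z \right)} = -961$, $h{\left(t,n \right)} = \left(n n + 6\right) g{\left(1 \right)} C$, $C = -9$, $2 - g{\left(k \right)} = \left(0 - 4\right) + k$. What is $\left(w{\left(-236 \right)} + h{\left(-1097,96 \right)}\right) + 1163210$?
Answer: $747259$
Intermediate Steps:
$g{\left(k \right)} = 6 - k$ ($g{\left(k \right)} = 2 - \left(\left(0 - 4\right) + k\right) = 2 - \left(-4 + k\right) = 6 - k$)
$h{\left(t,n \right)} = -270 - 45 n^{2}$ ($h{\left(t,n \right)} = \left(n n + 6\right) \left(6 - 1\right) \left(-9\right) = \left(n^{2} + 6\right) \left(6 - 1\right) \left(-9\right) = \left(6 + n^{2}\right) 5 \left(-9\right) = \left(30 + 5 n^{2}\right) \left(-9\right) = -270 - 45 n^{2}$)
$\left(w{\left(-236 \right)} + h{\left(-1097,96 \right)}\right) + 1163210 = \left(-961 - \left(270 + 45 \cdot 96^{2}\right)\right) + 1163210 = \left(-961 - 414990\right) + 1163210 = -415951 + 1163210 = 747259$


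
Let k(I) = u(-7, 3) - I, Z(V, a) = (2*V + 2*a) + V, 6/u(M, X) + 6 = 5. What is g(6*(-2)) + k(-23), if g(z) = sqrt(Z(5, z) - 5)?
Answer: 17 + I*sqrt(14) ≈ 17.0 + 3.7417*I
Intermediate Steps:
u(M, X) = -6 (u(M, X) = 6/(-6 + 5) = 6/(-1) = 6*(-1) = -6)
Z(V, a) = 2*a + 3*V
k(I) = -6 - I
g(z) = sqrt(10 + 2*z) (g(z) = sqrt((2*z + 3*5) - 5) = sqrt((2*z + 15) - 5) = sqrt((15 + 2*z) - 5) = sqrt(10 + 2*z))
g(6*(-2)) + k(-23) = sqrt(10 + 2*(6*(-2))) + (-6 - 1*(-23)) = sqrt(10 + 2*(-12)) + (-6 + 23) = sqrt(10 - 24) + 17 = sqrt(-14) + 17 = I*sqrt(14) + 17 = 17 + I*sqrt(14)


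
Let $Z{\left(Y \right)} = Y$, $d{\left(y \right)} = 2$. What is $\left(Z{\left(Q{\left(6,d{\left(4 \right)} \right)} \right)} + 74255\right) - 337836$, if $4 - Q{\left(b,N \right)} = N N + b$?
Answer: $-263587$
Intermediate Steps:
$Q{\left(b,N \right)} = 4 - b - N^{2}$ ($Q{\left(b,N \right)} = 4 - \left(N N + b\right) = 4 - \left(N^{2} + b\right) = 4 - \left(b + N^{2}\right) = 4 - b - N^{2}$)
$\left(Z{\left(Q{\left(6,d{\left(4 \right)} \right)} \right)} + 74255\right) - 337836 = \left(\left(4 - 6 - 2^{2}\right) + 74255\right) - 337836 = \left(\left(4 - 6 - 4\right) + 74255\right) - 337836 = \left(-6 + 74255\right) - 337836 = 74249 - 337836 = -263587$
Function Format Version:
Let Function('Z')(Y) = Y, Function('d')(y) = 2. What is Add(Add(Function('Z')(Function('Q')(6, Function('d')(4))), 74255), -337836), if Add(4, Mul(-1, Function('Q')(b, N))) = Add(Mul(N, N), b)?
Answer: -263587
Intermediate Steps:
Function('Q')(b, N) = Add(4, Mul(-1, b), Mul(-1, Pow(N, 2))) (Function('Q')(b, N) = Add(4, Mul(-1, Add(Mul(N, N), b))) = Add(4, Mul(-1, Add(Pow(N, 2), b))) = Add(4, Mul(-1, Add(b, Pow(N, 2)))) = Add(4, Add(Mul(-1, b), Mul(-1, Pow(N, 2)))) = Add(4, Mul(-1, b), Mul(-1, Pow(N, 2))))
Add(Add(Function('Z')(Function('Q')(6, Function('d')(4))), 74255), -337836) = Add(Add(Add(4, Mul(-1, 6), Mul(-1, Pow(2, 2))), 74255), -337836) = Add(Add(Add(4, -6, Mul(-1, 4)), 74255), -337836) = Add(Add(Add(4, -6, -4), 74255), -337836) = Add(Add(-6, 74255), -337836) = Add(74249, -337836) = -263587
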